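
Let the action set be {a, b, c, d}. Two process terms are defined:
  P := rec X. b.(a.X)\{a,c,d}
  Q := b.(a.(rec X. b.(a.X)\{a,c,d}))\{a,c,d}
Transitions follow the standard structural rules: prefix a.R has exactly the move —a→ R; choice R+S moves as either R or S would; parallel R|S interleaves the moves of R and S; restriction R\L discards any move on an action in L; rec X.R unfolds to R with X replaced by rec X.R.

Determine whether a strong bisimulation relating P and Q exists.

bisimilar

P's transition system — 2 states:
  p0 = rec X. b.(a.X)\{a,c,d} :: —b→ p1
  p1 = (a.(rec X. b.(a.X)\{a,c,d}))\{a,c,d} :: ∅
Q's transition system — 2 states:
  q0 = b.(a.(rec X. b.(a.X)\{a,c,d}))\{a,c,d} :: —b→ q1
  q1 = (a.(rec X. b.(a.X)\{a,c,d}))\{a,c,d} :: ∅
Partition-refinement fixed point:
  B0 = {p0, q0}
  B1 = {p1, q1}
p0 ∈ B0, q0 ∈ B0 → same block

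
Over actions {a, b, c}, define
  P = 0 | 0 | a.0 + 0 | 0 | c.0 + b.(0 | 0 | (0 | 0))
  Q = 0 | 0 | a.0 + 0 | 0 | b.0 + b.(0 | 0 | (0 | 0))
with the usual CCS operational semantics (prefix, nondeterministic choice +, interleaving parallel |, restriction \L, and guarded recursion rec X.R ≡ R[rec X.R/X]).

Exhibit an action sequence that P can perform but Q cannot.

c

Reachable graph of P (3 states):
  p0 = 0 | 0 | a.0 + 0 | 0 | c.0 + b.(0 | 0 | (0 | 0)) :: --a--▸ p1, --b--▸ p2, --c--▸ p1
  p1 = 0 | 0 | 0 :: ·
  p2 = 0 | 0 | (0 | 0) :: ·
Reachable graph of Q (3 states):
  q0 = 0 | 0 | a.0 + 0 | 0 | b.0 + b.(0 | 0 | (0 | 0)) :: --a--▸ q1, --b--▸ q1, --b--▸ q2
  q1 = 0 | 0 | 0 :: ·
  q2 = 0 | 0 | (0 | 0) :: ·
Trace ⟨c⟩ through P, begin at {p0}:
  step 1 (c): {p1}
  — P admits the full trace.
Trace ⟨c⟩ through Q, begin at {q0}:
  step 1 (c): ∅ (Q stuck)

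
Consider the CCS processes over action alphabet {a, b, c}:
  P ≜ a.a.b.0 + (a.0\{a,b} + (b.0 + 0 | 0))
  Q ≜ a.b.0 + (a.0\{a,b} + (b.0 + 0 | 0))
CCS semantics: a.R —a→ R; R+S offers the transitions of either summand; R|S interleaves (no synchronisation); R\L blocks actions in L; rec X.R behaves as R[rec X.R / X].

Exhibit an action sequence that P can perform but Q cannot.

P's transition system — 5 states:
  u0 = a.a.b.0 + (a.0\{a,b} + (b.0 + 0 | 0)) ⊢ =a=> u1, =a=> u2, =b=> u3
  u1 = 0\{a,b} ⊢ (no moves)
  u2 = a.b.0 ⊢ =a=> u4
  u3 = 0 ⊢ (no moves)
  u4 = b.0 ⊢ =b=> u3
Q's transition system — 4 states:
  v0 = a.b.0 + (a.0\{a,b} + (b.0 + 0 | 0)) ⊢ =a=> v1, =a=> v2, =b=> v3
  v1 = 0\{a,b} ⊢ (no moves)
  v2 = b.0 ⊢ =b=> v3
  v3 = 0 ⊢ (no moves)
Trace ⟨aa⟩ through P, begin at {u0}:
  after a @ step 1: {u1, u2}
  after a @ step 2: {u4}
  ✓ P
Trace ⟨aa⟩ through Q, begin at {v0}:
  after a @ step 1: {v1, v2}
  after a @ step 2: ∅  — Q cannot continue

aa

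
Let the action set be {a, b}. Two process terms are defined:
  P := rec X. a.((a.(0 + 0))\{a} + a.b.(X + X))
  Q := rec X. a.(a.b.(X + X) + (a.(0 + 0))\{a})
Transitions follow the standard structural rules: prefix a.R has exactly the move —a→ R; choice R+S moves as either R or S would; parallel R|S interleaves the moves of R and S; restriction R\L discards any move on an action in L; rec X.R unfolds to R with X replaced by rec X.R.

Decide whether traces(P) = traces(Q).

trace-equivalent

Reachable graph of P (4 states):
  u0 = rec X. a.((a.(0 + 0))\{a} + a.b.(X + X)) → --a--▸ u1
  u1 = (a.(0 + 0))\{a} + a.b.((rec X. a.((a.(0 + 0))\{a} + a.b.(X + X))) + (rec X. a.((a.(0 + 0))\{a} + a.b.(X + X)))) → --a--▸ u2
  u2 = b.((rec X. a.((a.(0 + 0))\{a} + a.b.(X + X))) + (rec X. a.((a.(0 + 0))\{a} + a.b.(X + X)))) → --b--▸ u3
  u3 = (rec X. a.((a.(0 + 0))\{a} + a.b.(X + X))) + (rec X. a.((a.(0 + 0))\{a} + a.b.(X + X))) → --a--▸ u1
Reachable graph of Q (4 states):
  v0 = rec X. a.(a.b.(X + X) + (a.(0 + 0))\{a}) → --a--▸ v1
  v1 = a.b.((rec X. a.(a.b.(X + X) + (a.(0 + 0))\{a})) + (rec X. a.(a.b.(X + X) + (a.(0 + 0))\{a}))) + (a.(0 + 0))\{a} → --a--▸ v2
  v2 = b.((rec X. a.(a.b.(X + X) + (a.(0 + 0))\{a})) + (rec X. a.(a.b.(X + X) + (a.(0 + 0))\{a}))) → --b--▸ v3
  v3 = (rec X. a.(a.b.(X + X) + (a.(0 + 0))\{a})) + (rec X. a.(a.b.(X + X) + (a.(0 + 0))\{a})) → --a--▸ v1
Bisimilarity quotient blocks:
  B0 = {u0, u3, v0, v3}
  B1 = {u1, v1}
  B2 = {u2, v2}
u0 ∈ B0, v0 ∈ B0 → same block
Bisimilar ⇒ trace-equivalent.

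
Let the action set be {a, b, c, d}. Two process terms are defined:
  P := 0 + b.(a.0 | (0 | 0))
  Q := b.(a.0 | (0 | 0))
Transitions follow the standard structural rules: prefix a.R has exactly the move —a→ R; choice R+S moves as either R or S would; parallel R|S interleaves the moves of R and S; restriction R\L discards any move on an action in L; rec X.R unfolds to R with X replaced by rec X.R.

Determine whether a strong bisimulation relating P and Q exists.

Reachable graph of P (3 states):
  p0 = 0 + b.(a.0 | (0 | 0)) :: —b→ p1
  p1 = a.0 | (0 | 0) :: —a→ p2
  p2 = 0 | (0 | 0) :: ∅
Reachable graph of Q (3 states):
  q0 = b.(a.0 | (0 | 0)) :: —b→ q1
  q1 = a.0 | (0 | 0) :: —a→ q2
  q2 = 0 | (0 | 0) :: ∅
Coarsest stable partition (strong bisimilarity classes):
  B0 = {p0, q0}
  B1 = {p1, q1}
  B2 = {p2, q2}
p0 ∈ B0, q0 ∈ B0 → same block

YES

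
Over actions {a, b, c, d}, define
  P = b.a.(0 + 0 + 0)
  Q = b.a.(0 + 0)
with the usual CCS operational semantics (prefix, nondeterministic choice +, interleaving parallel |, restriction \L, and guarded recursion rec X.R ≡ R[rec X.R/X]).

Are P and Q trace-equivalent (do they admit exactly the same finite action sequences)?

traces(P) = traces(Q)

Reachable graph of P (3 states):
  s0 = b.a.(0 + 0 + 0) → =b=> s1
  s1 = a.(0 + 0 + 0) → =a=> s2
  s2 = 0 + 0 + 0 → stopped
Reachable graph of Q (3 states):
  t0 = b.a.(0 + 0) → =b=> t1
  t1 = a.(0 + 0) → =a=> t2
  t2 = 0 + 0 → stopped
Coarsest stable partition (strong bisimilarity classes):
  B0 = {s0, t0}
  B1 = {s1, t1}
  B2 = {s2, t2}
s0 ∈ B0, t0 ∈ B0 → same block
Bisimilar ⇒ trace-equivalent.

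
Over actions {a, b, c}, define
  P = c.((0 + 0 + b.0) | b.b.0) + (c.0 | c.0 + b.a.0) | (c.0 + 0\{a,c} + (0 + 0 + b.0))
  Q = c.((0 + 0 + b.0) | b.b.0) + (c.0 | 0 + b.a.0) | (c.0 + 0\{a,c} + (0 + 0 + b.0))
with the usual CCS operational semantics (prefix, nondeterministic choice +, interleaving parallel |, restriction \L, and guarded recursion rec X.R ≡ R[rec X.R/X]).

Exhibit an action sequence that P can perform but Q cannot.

bcc

P's transition system — 17 states:
  p0 = c.((0 + 0 + b.0) | b.b.0) + (c.0 | c.0 + b.a.0) | (c.0 + 0\{a,c} + (0 + 0 + b.0)) ⊢ —b→ p1, —b→ p2, —c→ p1, —c→ p3, —c→ p4, —c→ p5
  p1 = (c.0 | c.0 + b.a.0) | 0 ⊢ —b→ p6, —c→ p7, —c→ p8
  p2 = a.0 | (c.0 + 0\{a,c} + (0 + 0 + b.0)) ⊢ —a→ p9, —b→ p6, —c→ p6
  p3 = (0 + 0 + b.0) | b.b.0 ⊢ —b→ p10, —b→ p11
  p4 = 0 | c.0 | (c.0 + 0\{a,c} + (0 + 0 + b.0)) ⊢ —b→ p7, —c→ p12, —c→ p7
  p5 = c.0 | 0 | (c.0 + 0\{a,c} + (0 + 0 + b.0)) ⊢ —b→ p8, —c→ p12, —c→ p8
  p6 = a.0 | 0 ⊢ —a→ p13
  p7 = 0 | c.0 | 0 ⊢ —c→ p14
  p8 = c.0 | 0 | 0 ⊢ —c→ p14
  p9 = 0 | (c.0 + 0\{a,c} + (0 + 0 + b.0)) ⊢ —b→ p13, —c→ p13
  p10 = (0 + 0 + b.0) | b.0 ⊢ —b→ p15, —b→ p16
  p11 = 0 | b.b.0 ⊢ —b→ p16
  p12 = 0 | 0 | (c.0 + 0\{a,c} + (0 + 0 + b.0)) ⊢ —b→ p14, —c→ p14
  p13 = 0 | 0 ⊢ (no moves)
  p14 = 0 | 0 | 0 ⊢ (no moves)
  p15 = (0 + 0 + b.0) | 0 ⊢ —b→ p13
  p16 = 0 | b.0 ⊢ —b→ p13
Q's transition system — 13 states:
  q0 = c.((0 + 0 + b.0) | b.b.0) + (c.0 | 0 + b.a.0) | (c.0 + 0\{a,c} + (0 + 0 + b.0)) ⊢ —b→ q1, —b→ q2, —c→ q1, —c→ q3, —c→ q4
  q1 = (c.0 | 0 + b.a.0) | 0 ⊢ —b→ q5, —c→ q6
  q2 = a.0 | (c.0 + 0\{a,c} + (0 + 0 + b.0)) ⊢ —a→ q7, —b→ q5, —c→ q5
  q3 = (0 + 0 + b.0) | b.b.0 ⊢ —b→ q8, —b→ q9
  q4 = 0 | 0 | (c.0 + 0\{a,c} + (0 + 0 + b.0)) ⊢ —b→ q6, —c→ q6
  q5 = a.0 | 0 ⊢ —a→ q10
  q6 = 0 | 0 | 0 ⊢ (no moves)
  q7 = 0 | (c.0 + 0\{a,c} + (0 + 0 + b.0)) ⊢ —b→ q10, —c→ q10
  q8 = (0 + 0 + b.0) | b.0 ⊢ —b→ q11, —b→ q12
  q9 = 0 | b.b.0 ⊢ —b→ q12
  q10 = 0 | 0 ⊢ (no moves)
  q11 = (0 + 0 + b.0) | 0 ⊢ —b→ q10
  q12 = 0 | b.0 ⊢ —b→ q10
Run σ = ⟨bcc⟩ on P: start {p0}
  [1] b ⇒ {p1, p2}
  [2] c ⇒ {p6, p7, p8}
  [3] c ⇒ {p14}
  ✓ P
Run σ = ⟨bcc⟩ on Q: start {q0}
  [1] b ⇒ {q1, q2}
  [2] c ⇒ {q5, q6}
  [3] c ⇒ ∅ (Q stuck)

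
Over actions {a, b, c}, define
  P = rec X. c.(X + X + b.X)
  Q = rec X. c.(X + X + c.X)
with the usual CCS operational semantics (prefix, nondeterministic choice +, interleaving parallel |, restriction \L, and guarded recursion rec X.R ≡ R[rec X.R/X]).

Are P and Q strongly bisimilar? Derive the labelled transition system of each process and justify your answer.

LTS(P): 2 reachable states
  s0 = rec X. c.(X + X + b.X) ⊢ —c→ s1
  s1 = (rec X. c.(X + X + b.X)) + (rec X. c.(X + X + b.X)) + b.(rec X. c.(X + X + b.X)) ⊢ —b→ s0, —c→ s1
LTS(Q): 2 reachable states
  t0 = rec X. c.(X + X + c.X) ⊢ —c→ t1
  t1 = (rec X. c.(X + X + c.X)) + (rec X. c.(X + X + c.X)) + c.(rec X. c.(X + X + c.X)) ⊢ —c→ t0, —c→ t1
Coarsest stable partition (strong bisimilarity classes):
  B0 = {s0}
  B1 = {s1}
  B2 = {t0, t1}
s0 ∈ B0, t0 ∈ B2 → different blocks

NO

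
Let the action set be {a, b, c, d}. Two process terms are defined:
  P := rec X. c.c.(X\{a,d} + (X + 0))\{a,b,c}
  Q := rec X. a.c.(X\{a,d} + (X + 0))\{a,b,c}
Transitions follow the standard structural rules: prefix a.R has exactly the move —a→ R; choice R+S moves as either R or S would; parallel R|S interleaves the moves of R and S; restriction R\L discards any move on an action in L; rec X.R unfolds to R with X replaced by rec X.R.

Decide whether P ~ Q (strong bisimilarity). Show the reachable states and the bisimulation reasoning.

P's transition system — 3 states:
  u0 = rec X. c.c.(X\{a,d} + (X + 0))\{a,b,c} has moves ··c··> u1
  u1 = c.((rec X. c.c.(X\{a,d} + (X + 0))\{a,b,c})\{a,d} + ((rec X. c.c.(X\{a,d} + (X + 0))\{a,b,c}) + 0))\{a,b,c} has moves ··c··> u2
  u2 = ((rec X. c.c.(X\{a,d} + (X + 0))\{a,b,c})\{a,d} + ((rec X. c.c.(X\{a,d} + (X + 0))\{a,b,c}) + 0))\{a,b,c} has moves ∅
Q's transition system — 3 states:
  v0 = rec X. a.c.(X\{a,d} + (X + 0))\{a,b,c} has moves ··a··> v1
  v1 = c.((rec X. a.c.(X\{a,d} + (X + 0))\{a,b,c})\{a,d} + ((rec X. a.c.(X\{a,d} + (X + 0))\{a,b,c}) + 0))\{a,b,c} has moves ··c··> v2
  v2 = ((rec X. a.c.(X\{a,d} + (X + 0))\{a,b,c})\{a,d} + ((rec X. a.c.(X\{a,d} + (X + 0))\{a,b,c}) + 0))\{a,b,c} has moves ∅
Partition-refinement fixed point:
  B0 = {u0}
  B1 = {u1, v1}
  B2 = {u2, v2}
  B3 = {v0}
u0 ∈ B0, v0 ∈ B3 → different blocks

not bisimilar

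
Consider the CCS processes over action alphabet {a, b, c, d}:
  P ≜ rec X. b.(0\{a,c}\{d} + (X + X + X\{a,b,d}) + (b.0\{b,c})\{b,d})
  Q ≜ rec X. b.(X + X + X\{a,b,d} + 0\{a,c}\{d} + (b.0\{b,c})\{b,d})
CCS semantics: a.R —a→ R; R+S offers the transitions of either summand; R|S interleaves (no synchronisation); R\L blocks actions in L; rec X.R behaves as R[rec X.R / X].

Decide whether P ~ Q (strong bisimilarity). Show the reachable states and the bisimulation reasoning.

P's transition system — 2 states:
  m0 = rec X. b.(0\{a,c}\{d} + (X + X + X\{a,b,d}) + (b.0\{b,c})\{b,d}) | -b-> m1
  m1 = 0\{a,c}\{d} + ((rec X. b.(0\{a,c}\{d} + (X + X + X\{a,b,d}) + (b.0\{b,c})\{b,d})) + (rec X. b.(0\{a,c}\{d} + (X + X + X\{a,b,d}) + (b.0\{b,c})\{b,d})) + (rec X. b.(0\{a,c}\{d} + (X + X + X\{a,b,d}) + (b.0\{b,c})\{b,d}))\{a,b,d}) + (b.0\{b,c})\{b,d} | -b-> m1
Q's transition system — 2 states:
  n0 = rec X. b.(X + X + X\{a,b,d} + 0\{a,c}\{d} + (b.0\{b,c})\{b,d}) | -b-> n1
  n1 = (rec X. b.(X + X + X\{a,b,d} + 0\{a,c}\{d} + (b.0\{b,c})\{b,d})) + (rec X. b.(X + X + X\{a,b,d} + 0\{a,c}\{d} + (b.0\{b,c})\{b,d})) + (rec X. b.(X + X + X\{a,b,d} + 0\{a,c}\{d} + (b.0\{b,c})\{b,d}))\{a,b,d} + 0\{a,c}\{d} + (b.0\{b,c})\{b,d} | -b-> n1
Partition-refinement fixed point:
  B0 = {m0, m1, n0, n1}
m0 ∈ B0, n0 ∈ B0 → same block

P ~ Q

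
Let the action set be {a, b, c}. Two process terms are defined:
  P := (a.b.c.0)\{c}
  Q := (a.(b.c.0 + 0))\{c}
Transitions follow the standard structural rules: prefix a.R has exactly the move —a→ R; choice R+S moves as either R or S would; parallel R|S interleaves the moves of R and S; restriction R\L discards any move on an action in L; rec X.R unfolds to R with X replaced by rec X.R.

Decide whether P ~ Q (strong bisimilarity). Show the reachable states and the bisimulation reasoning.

YES

LTS(P): 3 reachable states
  s0 = (a.b.c.0)\{c} :: —a→ s1
  s1 = (b.c.0)\{c} :: —b→ s2
  s2 = (c.0)\{c} :: (no moves)
LTS(Q): 3 reachable states
  t0 = (a.(b.c.0 + 0))\{c} :: —a→ t1
  t1 = (b.c.0 + 0)\{c} :: —b→ t2
  t2 = (c.0)\{c} :: (no moves)
Coarsest stable partition (strong bisimilarity classes):
  B0 = {s0, t0}
  B1 = {s1, t1}
  B2 = {s2, t2}
s0 ∈ B0, t0 ∈ B0 → same block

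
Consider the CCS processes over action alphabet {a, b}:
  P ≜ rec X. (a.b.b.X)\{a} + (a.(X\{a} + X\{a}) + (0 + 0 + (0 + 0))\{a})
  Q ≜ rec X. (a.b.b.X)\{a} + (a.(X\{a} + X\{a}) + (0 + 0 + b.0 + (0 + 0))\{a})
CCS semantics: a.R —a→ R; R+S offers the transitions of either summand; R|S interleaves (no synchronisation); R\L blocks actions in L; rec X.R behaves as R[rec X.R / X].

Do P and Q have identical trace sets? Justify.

trace-distinct — witness ⟨b⟩

P's transition system — 2 states:
  m0 = rec X. (a.b.b.X)\{a} + (a.(X\{a} + X\{a}) + (0 + 0 + (0 + 0))\{a}) has moves --a--▸ m1
  m1 = (rec X. (a.b.b.X)\{a} + (a.(X\{a} + X\{a}) + (0 + 0 + (0 + 0))\{a}))\{a} + (rec X. (a.b.b.X)\{a} + (a.(X\{a} + X\{a}) + (0 + 0 + (0 + 0))\{a}))\{a} has moves (no moves)
Q's transition system — 4 states:
  n0 = rec X. (a.b.b.X)\{a} + (a.(X\{a} + X\{a}) + (0 + 0 + b.0 + (0 + 0))\{a}) has moves --a--▸ n1, --b--▸ n2
  n1 = (rec X. (a.b.b.X)\{a} + (a.(X\{a} + X\{a}) + (0 + 0 + b.0 + (0 + 0))\{a}))\{a} + (rec X. (a.b.b.X)\{a} + (a.(X\{a} + X\{a}) + (0 + 0 + b.0 + (0 + 0))\{a}))\{a} has moves --b--▸ n3
  n2 = 0\{a} has moves (no moves)
  n3 = 0\{a}\{a} has moves (no moves)
Trace ⟨b⟩ through Q, begin at {n0}:
  after b @ step 1: {n2}
  — Q admits the full trace.
Trace ⟨b⟩ through P, begin at {m0}:
  after b @ step 1: ∅  — P cannot continue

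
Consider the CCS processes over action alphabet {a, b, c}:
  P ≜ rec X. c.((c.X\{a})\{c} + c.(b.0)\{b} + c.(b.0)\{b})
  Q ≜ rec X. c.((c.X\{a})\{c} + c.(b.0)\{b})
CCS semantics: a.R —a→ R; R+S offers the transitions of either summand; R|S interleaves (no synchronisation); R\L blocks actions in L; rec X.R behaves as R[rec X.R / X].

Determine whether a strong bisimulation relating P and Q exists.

YES

LTS(P): 3 reachable states
  m0 = rec X. c.((c.X\{a})\{c} + c.(b.0)\{b} + c.(b.0)\{b}) has moves —c→ m1
  m1 = (c.(rec X. c.((c.X\{a})\{c} + c.(b.0)\{b} + c.(b.0)\{b}))\{a})\{c} + c.(b.0)\{b} + c.(b.0)\{b} has moves —c→ m2
  m2 = (b.0)\{b} has moves stopped
LTS(Q): 3 reachable states
  n0 = rec X. c.((c.X\{a})\{c} + c.(b.0)\{b}) has moves —c→ n1
  n1 = (c.(rec X. c.((c.X\{a})\{c} + c.(b.0)\{b}))\{a})\{c} + c.(b.0)\{b} has moves —c→ n2
  n2 = (b.0)\{b} has moves stopped
Coarsest stable partition (strong bisimilarity classes):
  B0 = {m0, n0}
  B1 = {m1, n1}
  B2 = {m2, n2}
m0 ∈ B0, n0 ∈ B0 → same block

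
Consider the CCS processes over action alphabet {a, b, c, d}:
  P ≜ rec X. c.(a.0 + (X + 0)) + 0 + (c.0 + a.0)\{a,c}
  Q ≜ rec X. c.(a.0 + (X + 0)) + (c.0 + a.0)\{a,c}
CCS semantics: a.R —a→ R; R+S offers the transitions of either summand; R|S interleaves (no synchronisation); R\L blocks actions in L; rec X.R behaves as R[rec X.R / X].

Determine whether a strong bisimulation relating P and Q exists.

LTS(P): 3 reachable states
  u0 = rec X. c.(a.0 + (X + 0)) + 0 + (c.0 + a.0)\{a,c} :: --c--▸ u1
  u1 = a.0 + ((rec X. c.(a.0 + (X + 0)) + 0 + (c.0 + a.0)\{a,c}) + 0) :: --a--▸ u2, --c--▸ u1
  u2 = 0 :: deadlocked
LTS(Q): 3 reachable states
  v0 = rec X. c.(a.0 + (X + 0)) + (c.0 + a.0)\{a,c} :: --c--▸ v1
  v1 = a.0 + ((rec X. c.(a.0 + (X + 0)) + (c.0 + a.0)\{a,c}) + 0) :: --a--▸ v2, --c--▸ v1
  v2 = 0 :: deadlocked
Bisimilarity quotient blocks:
  B0 = {u0, v0}
  B1 = {u1, v1}
  B2 = {u2, v2}
u0 ∈ B0, v0 ∈ B0 → same block

YES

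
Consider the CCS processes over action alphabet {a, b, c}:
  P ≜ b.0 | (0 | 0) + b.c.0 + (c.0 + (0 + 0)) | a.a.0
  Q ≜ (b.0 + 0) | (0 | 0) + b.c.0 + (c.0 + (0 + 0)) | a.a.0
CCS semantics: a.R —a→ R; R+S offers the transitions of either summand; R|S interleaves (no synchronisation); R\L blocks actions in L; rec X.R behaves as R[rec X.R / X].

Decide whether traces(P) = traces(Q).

LTS(P): 9 reachable states
  u0 = b.0 | (0 | 0) + b.c.0 + (c.0 + (0 + 0)) | a.a.0 → -a-> u1, -b-> u2, -b-> u3, -c-> u4
  u1 = (c.0 + (0 + 0)) | a.0 → -a-> u5, -c-> u6
  u2 = 0 | (0 | 0) → ·
  u3 = c.0 → -c-> u7
  u4 = 0 | a.a.0 → -a-> u6
  u5 = (c.0 + (0 + 0)) | 0 → -c-> u8
  u6 = 0 | a.0 → -a-> u8
  u7 = 0 → ·
  u8 = 0 | 0 → ·
LTS(Q): 9 reachable states
  v0 = (b.0 + 0) | (0 | 0) + b.c.0 + (c.0 + (0 + 0)) | a.a.0 → -a-> v1, -b-> v2, -b-> v3, -c-> v4
  v1 = (c.0 + (0 + 0)) | a.0 → -a-> v5, -c-> v6
  v2 = 0 | (0 | 0) → ·
  v3 = c.0 → -c-> v7
  v4 = 0 | a.a.0 → -a-> v6
  v5 = (c.0 + (0 + 0)) | 0 → -c-> v8
  v6 = 0 | a.0 → -a-> v8
  v7 = 0 → ·
  v8 = 0 | 0 → ·
Partition-refinement fixed point:
  B0 = {u0, v0}
  B1 = {u2, u7, u8, v2, v7, v8}
  B2 = {u3, u5, v3, v5}
  B3 = {u4, v4}
  B4 = {u6, v6}
  B5 = {u1, v1}
u0 ∈ B0, v0 ∈ B0 → same block
Bisimilar ⇒ trace-equivalent.

traces(P) = traces(Q)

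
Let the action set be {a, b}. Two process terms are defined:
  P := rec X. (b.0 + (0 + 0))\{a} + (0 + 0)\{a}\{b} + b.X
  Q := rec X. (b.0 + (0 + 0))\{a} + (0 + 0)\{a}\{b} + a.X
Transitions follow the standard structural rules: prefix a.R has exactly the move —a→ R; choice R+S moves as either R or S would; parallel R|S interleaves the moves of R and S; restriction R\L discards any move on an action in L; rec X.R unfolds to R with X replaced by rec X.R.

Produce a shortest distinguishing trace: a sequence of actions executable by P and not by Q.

bb

LTS(P): 2 reachable states
  u0 = rec X. (b.0 + (0 + 0))\{a} + (0 + 0)\{a}\{b} + b.X → --b--▸ u0, --b--▸ u1
  u1 = 0\{a} → (no moves)
LTS(Q): 2 reachable states
  v0 = rec X. (b.0 + (0 + 0))\{a} + (0 + 0)\{a}\{b} + a.X → --a--▸ v0, --b--▸ v1
  v1 = 0\{a} → (no moves)
Run σ = ⟨bb⟩ on P: start {u0}
  [1] b ⇒ {u0, u1}
  [2] b ⇒ {u0, u1}
  ✓ P
Run σ = ⟨bb⟩ on Q: start {v0}
  [1] b ⇒ {v1}
  [2] b ⇒ ∅ (Q stuck)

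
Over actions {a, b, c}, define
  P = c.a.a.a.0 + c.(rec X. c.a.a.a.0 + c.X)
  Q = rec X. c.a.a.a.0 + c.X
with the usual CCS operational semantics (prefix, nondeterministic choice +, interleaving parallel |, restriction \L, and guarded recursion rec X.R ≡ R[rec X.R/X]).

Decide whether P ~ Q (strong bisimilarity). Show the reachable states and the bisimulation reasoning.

YES

P's transition system — 6 states:
  s0 = c.a.a.a.0 + c.(rec X. c.a.a.a.0 + c.X) :: -c-> s1, -c-> s2
  s1 = a.a.a.0 :: -a-> s3
  s2 = rec X. c.a.a.a.0 + c.X :: -c-> s1, -c-> s2
  s3 = a.a.0 :: -a-> s4
  s4 = a.0 :: -a-> s5
  s5 = 0 :: ∅
Q's transition system — 5 states:
  t0 = rec X. c.a.a.a.0 + c.X :: -c-> t0, -c-> t1
  t1 = a.a.a.0 :: -a-> t2
  t2 = a.a.0 :: -a-> t3
  t3 = a.0 :: -a-> t4
  t4 = 0 :: ∅
Coarsest stable partition (strong bisimilarity classes):
  B0 = {s0, s2, t0}
  B1 = {s1, t1}
  B2 = {s3, t2}
  B3 = {s4, t3}
  B4 = {s5, t4}
s0 ∈ B0, t0 ∈ B0 → same block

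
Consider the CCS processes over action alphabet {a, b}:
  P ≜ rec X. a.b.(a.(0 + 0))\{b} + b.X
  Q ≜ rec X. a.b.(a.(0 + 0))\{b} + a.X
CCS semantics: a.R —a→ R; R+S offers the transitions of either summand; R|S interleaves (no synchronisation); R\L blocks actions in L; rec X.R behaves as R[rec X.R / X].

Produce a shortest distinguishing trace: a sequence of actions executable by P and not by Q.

Reachable graph of P (4 states):
  u0 = rec X. a.b.(a.(0 + 0))\{b} + b.X has moves —a→ u1, —b→ u0
  u1 = b.(a.(0 + 0))\{b} has moves —b→ u2
  u2 = (a.(0 + 0))\{b} has moves —a→ u3
  u3 = (0 + 0)\{b} has moves deadlocked
Reachable graph of Q (4 states):
  v0 = rec X. a.b.(a.(0 + 0))\{b} + a.X has moves —a→ v0, —a→ v1
  v1 = b.(a.(0 + 0))\{b} has moves —b→ v2
  v2 = (a.(0 + 0))\{b} has moves —a→ v3
  v3 = (0 + 0)\{b} has moves deadlocked
Executing b from P (initial set {u0}):
  after b @ step 1: {u0}
  P completes σ.
Executing b from Q (initial set {v0}):
  after b @ step 1: ∅ (Q stuck)

b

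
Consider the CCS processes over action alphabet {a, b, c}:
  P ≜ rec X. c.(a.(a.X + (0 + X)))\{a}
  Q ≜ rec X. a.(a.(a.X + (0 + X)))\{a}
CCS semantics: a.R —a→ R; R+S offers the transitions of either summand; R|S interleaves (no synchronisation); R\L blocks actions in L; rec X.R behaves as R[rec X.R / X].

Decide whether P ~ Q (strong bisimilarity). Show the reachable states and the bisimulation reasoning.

not bisimilar

LTS(P): 2 reachable states
  s0 = rec X. c.(a.(a.X + (0 + X)))\{a} ⊢ =c=> s1
  s1 = (a.(a.(rec X. c.(a.(a.X + (0 + X)))\{a}) + (0 + (rec X. c.(a.(a.X + (0 + X)))\{a}))))\{a} ⊢ ·
LTS(Q): 2 reachable states
  t0 = rec X. a.(a.(a.X + (0 + X)))\{a} ⊢ =a=> t1
  t1 = (a.(a.(rec X. a.(a.(a.X + (0 + X)))\{a}) + (0 + (rec X. a.(a.(a.X + (0 + X)))\{a}))))\{a} ⊢ ·
Bisimilarity quotient blocks:
  B0 = {s0}
  B1 = {s1, t1}
  B2 = {t0}
s0 ∈ B0, t0 ∈ B2 → different blocks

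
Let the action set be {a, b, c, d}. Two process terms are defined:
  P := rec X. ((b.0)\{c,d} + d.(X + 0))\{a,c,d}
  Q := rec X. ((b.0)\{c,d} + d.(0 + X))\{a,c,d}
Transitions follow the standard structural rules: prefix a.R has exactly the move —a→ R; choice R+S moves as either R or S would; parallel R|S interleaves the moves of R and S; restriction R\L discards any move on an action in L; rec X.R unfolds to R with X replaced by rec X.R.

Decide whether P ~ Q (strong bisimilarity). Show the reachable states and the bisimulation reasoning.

LTS(P): 2 reachable states
  m0 = rec X. ((b.0)\{c,d} + d.(X + 0))\{a,c,d} | ··b··> m1
  m1 = 0\{c,d}\{a,c,d} | ·
LTS(Q): 2 reachable states
  n0 = rec X. ((b.0)\{c,d} + d.(0 + X))\{a,c,d} | ··b··> n1
  n1 = 0\{c,d}\{a,c,d} | ·
Coarsest stable partition (strong bisimilarity classes):
  B0 = {m0, n0}
  B1 = {m1, n1}
m0 ∈ B0, n0 ∈ B0 → same block

YES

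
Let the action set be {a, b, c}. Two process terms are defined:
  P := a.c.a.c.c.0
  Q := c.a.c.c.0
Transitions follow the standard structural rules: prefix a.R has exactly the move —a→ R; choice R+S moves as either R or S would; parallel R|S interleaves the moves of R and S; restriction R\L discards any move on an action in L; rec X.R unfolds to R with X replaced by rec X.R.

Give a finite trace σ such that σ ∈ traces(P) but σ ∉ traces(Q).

P's transition system — 6 states:
  p0 = a.c.a.c.c.0 | ··a··> p1
  p1 = c.a.c.c.0 | ··c··> p2
  p2 = a.c.c.0 | ··a··> p3
  p3 = c.c.0 | ··c··> p4
  p4 = c.0 | ··c··> p5
  p5 = 0 | deadlocked
Q's transition system — 5 states:
  q0 = c.a.c.c.0 | ··c··> q1
  q1 = a.c.c.0 | ··a··> q2
  q2 = c.c.0 | ··c··> q3
  q3 = c.0 | ··c··> q4
  q4 = 0 | deadlocked
Run σ = ⟨a⟩ on P: start {p0}
  step 1 (a): {p1}
  — P admits the full trace.
Run σ = ⟨a⟩ on Q: start {q0}
  step 1 (a): ∅  — Q cannot continue

a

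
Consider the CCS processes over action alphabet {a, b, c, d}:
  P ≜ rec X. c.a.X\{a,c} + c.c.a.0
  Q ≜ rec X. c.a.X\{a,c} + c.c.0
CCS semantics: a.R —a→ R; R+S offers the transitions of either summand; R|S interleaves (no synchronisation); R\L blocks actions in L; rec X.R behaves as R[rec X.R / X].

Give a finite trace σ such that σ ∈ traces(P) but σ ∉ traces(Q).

LTS(P): 6 reachable states
  s0 = rec X. c.a.X\{a,c} + c.c.a.0 ⊢ --c--▸ s1, --c--▸ s2
  s1 = a.(rec X. c.a.X\{a,c} + c.c.a.0)\{a,c} ⊢ --a--▸ s3
  s2 = c.a.0 ⊢ --c--▸ s4
  s3 = (rec X. c.a.X\{a,c} + c.c.a.0)\{a,c} ⊢ stopped
  s4 = a.0 ⊢ --a--▸ s5
  s5 = 0 ⊢ stopped
LTS(Q): 5 reachable states
  t0 = rec X. c.a.X\{a,c} + c.c.0 ⊢ --c--▸ t1, --c--▸ t2
  t1 = a.(rec X. c.a.X\{a,c} + c.c.0)\{a,c} ⊢ --a--▸ t3
  t2 = c.0 ⊢ --c--▸ t4
  t3 = (rec X. c.a.X\{a,c} + c.c.0)\{a,c} ⊢ stopped
  t4 = 0 ⊢ stopped
Executing cca from P (initial set {s0}):
  after c @ step 1: {s1, s2}
  after c @ step 2: {s4}
  after a @ step 3: {s5}
  — P admits the full trace.
Executing cca from Q (initial set {t0}):
  after c @ step 1: {t1, t2}
  after c @ step 2: {t4}
  after a @ step 3: ∅ (Q stuck)

cca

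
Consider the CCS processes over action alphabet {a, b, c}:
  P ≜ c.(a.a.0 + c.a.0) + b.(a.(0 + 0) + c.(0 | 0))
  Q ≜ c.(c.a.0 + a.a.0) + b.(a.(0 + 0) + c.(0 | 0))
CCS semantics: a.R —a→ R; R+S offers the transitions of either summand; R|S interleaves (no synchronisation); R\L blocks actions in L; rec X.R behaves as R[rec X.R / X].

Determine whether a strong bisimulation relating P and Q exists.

bisimilar

LTS(P): 7 reachable states
  p0 = c.(a.a.0 + c.a.0) + b.(a.(0 + 0) + c.(0 | 0)) :: =b=> p1, =c=> p2
  p1 = a.(0 + 0) + c.(0 | 0) :: =a=> p3, =c=> p4
  p2 = a.a.0 + c.a.0 :: =a=> p5, =c=> p5
  p3 = 0 + 0 :: (no moves)
  p4 = 0 | 0 :: (no moves)
  p5 = a.0 :: =a=> p6
  p6 = 0 :: (no moves)
LTS(Q): 7 reachable states
  q0 = c.(c.a.0 + a.a.0) + b.(a.(0 + 0) + c.(0 | 0)) :: =b=> q1, =c=> q2
  q1 = a.(0 + 0) + c.(0 | 0) :: =a=> q3, =c=> q4
  q2 = c.a.0 + a.a.0 :: =a=> q5, =c=> q5
  q3 = 0 + 0 :: (no moves)
  q4 = 0 | 0 :: (no moves)
  q5 = a.0 :: =a=> q6
  q6 = 0 :: (no moves)
Partition-refinement fixed point:
  B0 = {p0, q0}
  B1 = {p1, q1}
  B2 = {p3, p4, p6, q3, q4, q6}
  B3 = {p2, q2}
  B4 = {p5, q5}
p0 ∈ B0, q0 ∈ B0 → same block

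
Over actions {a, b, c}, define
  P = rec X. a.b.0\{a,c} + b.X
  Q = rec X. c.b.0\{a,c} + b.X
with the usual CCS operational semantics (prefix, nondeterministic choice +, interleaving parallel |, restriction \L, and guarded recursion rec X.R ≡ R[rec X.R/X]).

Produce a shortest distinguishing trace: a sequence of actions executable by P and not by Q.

a

LTS(P): 3 reachable states
  m0 = rec X. a.b.0\{a,c} + b.X :: =a=> m1, =b=> m0
  m1 = b.0\{a,c} :: =b=> m2
  m2 = 0\{a,c} :: deadlocked
LTS(Q): 3 reachable states
  n0 = rec X. c.b.0\{a,c} + b.X :: =b=> n0, =c=> n1
  n1 = b.0\{a,c} :: =b=> n2
  n2 = 0\{a,c} :: deadlocked
Executing a from P (initial set {m0}):
  step 1 (a): {m1}
  — P admits the full trace.
Executing a from Q (initial set {n0}):
  step 1 (a): ∅ (Q stuck)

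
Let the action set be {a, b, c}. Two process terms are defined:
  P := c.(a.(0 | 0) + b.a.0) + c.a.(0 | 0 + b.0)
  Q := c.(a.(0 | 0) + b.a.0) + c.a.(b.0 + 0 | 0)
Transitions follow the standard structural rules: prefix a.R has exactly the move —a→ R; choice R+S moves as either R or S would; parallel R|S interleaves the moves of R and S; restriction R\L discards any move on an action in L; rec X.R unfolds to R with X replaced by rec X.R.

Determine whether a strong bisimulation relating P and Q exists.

P's transition system — 7 states:
  s0 = c.(a.(0 | 0) + b.a.0) + c.a.(0 | 0 + b.0) | --c--▸ s1, --c--▸ s2
  s1 = a.(0 | 0 + b.0) | --a--▸ s3
  s2 = a.(0 | 0) + b.a.0 | --a--▸ s4, --b--▸ s5
  s3 = 0 | 0 + b.0 | --b--▸ s6
  s4 = 0 | 0 | ∅
  s5 = a.0 | --a--▸ s6
  s6 = 0 | ∅
Q's transition system — 7 states:
  t0 = c.(a.(0 | 0) + b.a.0) + c.a.(b.0 + 0 | 0) | --c--▸ t1, --c--▸ t2
  t1 = a.(0 | 0) + b.a.0 | --a--▸ t3, --b--▸ t4
  t2 = a.(b.0 + 0 | 0) | --a--▸ t5
  t3 = 0 | 0 | ∅
  t4 = a.0 | --a--▸ t6
  t5 = b.0 + 0 | 0 | --b--▸ t6
  t6 = 0 | ∅
Bisimilarity quotient blocks:
  B0 = {s0, t0}
  B1 = {s1, t2}
  B2 = {s3, t5}
  B3 = {s4, s6, t3, t6}
  B4 = {s2, t1}
  B5 = {s5, t4}
s0 ∈ B0, t0 ∈ B0 → same block

bisimilar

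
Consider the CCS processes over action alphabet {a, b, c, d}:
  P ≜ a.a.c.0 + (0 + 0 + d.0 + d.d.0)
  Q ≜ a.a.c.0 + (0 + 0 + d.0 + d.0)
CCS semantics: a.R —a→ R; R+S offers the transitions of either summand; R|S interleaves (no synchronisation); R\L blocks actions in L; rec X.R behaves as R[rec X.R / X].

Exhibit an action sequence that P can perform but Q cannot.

dd

Reachable graph of P (5 states):
  p0 = a.a.c.0 + (0 + 0 + d.0 + d.d.0) has moves ··a··> p1, ··d··> p2, ··d··> p3
  p1 = a.c.0 has moves ··a··> p4
  p2 = 0 has moves ·
  p3 = d.0 has moves ··d··> p2
  p4 = c.0 has moves ··c··> p2
Reachable graph of Q (4 states):
  q0 = a.a.c.0 + (0 + 0 + d.0 + d.0) has moves ··a··> q1, ··d··> q2
  q1 = a.c.0 has moves ··a··> q3
  q2 = 0 has moves ·
  q3 = c.0 has moves ··c··> q2
Executing dd from P (initial set {p0}):
  after d @ step 1: {p2, p3}
  after d @ step 2: {p2}
  P completes σ.
Executing dd from Q (initial set {q0}):
  after d @ step 1: {q2}
  after d @ step 2: ∅ (Q stuck)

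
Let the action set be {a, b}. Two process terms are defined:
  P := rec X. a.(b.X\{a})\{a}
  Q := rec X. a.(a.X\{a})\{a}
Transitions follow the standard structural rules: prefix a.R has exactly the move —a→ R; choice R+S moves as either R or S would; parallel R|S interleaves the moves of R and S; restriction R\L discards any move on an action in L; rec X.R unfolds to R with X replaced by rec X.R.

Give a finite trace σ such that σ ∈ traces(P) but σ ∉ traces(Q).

Reachable graph of P (3 states):
  m0 = rec X. a.(b.X\{a})\{a} ⊢ ··a··> m1
  m1 = (b.(rec X. a.(b.X\{a})\{a})\{a})\{a} ⊢ ··b··> m2
  m2 = (rec X. a.(b.X\{a})\{a})\{a}\{a} ⊢ deadlocked
Reachable graph of Q (2 states):
  n0 = rec X. a.(a.X\{a})\{a} ⊢ ··a··> n1
  n1 = (a.(rec X. a.(a.X\{a})\{a})\{a})\{a} ⊢ deadlocked
Run σ = ⟨ab⟩ on P: start {m0}
  step 1 (a): {m1}
  step 2 (b): {m2}
  ✓ P
Run σ = ⟨ab⟩ on Q: start {n0}
  step 1 (a): {n1}
  step 2 (b): ∅  — Q cannot continue

ab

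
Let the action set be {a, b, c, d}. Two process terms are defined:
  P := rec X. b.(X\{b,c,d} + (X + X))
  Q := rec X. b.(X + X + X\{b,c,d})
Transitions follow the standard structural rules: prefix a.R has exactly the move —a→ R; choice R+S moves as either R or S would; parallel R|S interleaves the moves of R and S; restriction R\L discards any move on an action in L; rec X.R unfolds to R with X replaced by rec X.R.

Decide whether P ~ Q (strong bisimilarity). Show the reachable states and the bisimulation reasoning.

LTS(P): 2 reachable states
  s0 = rec X. b.(X\{b,c,d} + (X + X)) | ··b··> s1
  s1 = (rec X. b.(X\{b,c,d} + (X + X)))\{b,c,d} + ((rec X. b.(X\{b,c,d} + (X + X))) + (rec X. b.(X\{b,c,d} + (X + X)))) | ··b··> s1
LTS(Q): 2 reachable states
  t0 = rec X. b.(X + X + X\{b,c,d}) | ··b··> t1
  t1 = (rec X. b.(X + X + X\{b,c,d})) + (rec X. b.(X + X + X\{b,c,d})) + (rec X. b.(X + X + X\{b,c,d}))\{b,c,d} | ··b··> t1
Bisimilarity quotient blocks:
  B0 = {s0, s1, t0, t1}
s0 ∈ B0, t0 ∈ B0 → same block

bisimilar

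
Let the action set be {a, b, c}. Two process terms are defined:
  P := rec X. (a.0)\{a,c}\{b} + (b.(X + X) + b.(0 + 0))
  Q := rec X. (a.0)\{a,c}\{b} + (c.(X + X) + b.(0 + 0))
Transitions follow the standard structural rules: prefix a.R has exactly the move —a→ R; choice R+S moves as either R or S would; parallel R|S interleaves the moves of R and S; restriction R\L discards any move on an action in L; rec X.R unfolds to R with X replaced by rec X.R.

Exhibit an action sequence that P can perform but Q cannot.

Reachable graph of P (3 states):
  u0 = rec X. (a.0)\{a,c}\{b} + (b.(X + X) + b.(0 + 0)) ⊢ -b-> u1, -b-> u2
  u1 = (rec X. (a.0)\{a,c}\{b} + (b.(X + X) + b.(0 + 0))) + (rec X. (a.0)\{a,c}\{b} + (b.(X + X) + b.(0 + 0))) ⊢ -b-> u1, -b-> u2
  u2 = 0 + 0 ⊢ deadlocked
Reachable graph of Q (3 states):
  v0 = rec X. (a.0)\{a,c}\{b} + (c.(X + X) + b.(0 + 0)) ⊢ -b-> v1, -c-> v2
  v1 = 0 + 0 ⊢ deadlocked
  v2 = (rec X. (a.0)\{a,c}\{b} + (c.(X + X) + b.(0 + 0))) + (rec X. (a.0)\{a,c}\{b} + (c.(X + X) + b.(0 + 0))) ⊢ -b-> v1, -c-> v2
Executing bb from P (initial set {u0}):
  [1] b ⇒ {u1, u2}
  [2] b ⇒ {u1, u2}
  P completes σ.
Executing bb from Q (initial set {v0}):
  [1] b ⇒ {v1}
  [2] b ⇒ ∅ (Q stuck)

bb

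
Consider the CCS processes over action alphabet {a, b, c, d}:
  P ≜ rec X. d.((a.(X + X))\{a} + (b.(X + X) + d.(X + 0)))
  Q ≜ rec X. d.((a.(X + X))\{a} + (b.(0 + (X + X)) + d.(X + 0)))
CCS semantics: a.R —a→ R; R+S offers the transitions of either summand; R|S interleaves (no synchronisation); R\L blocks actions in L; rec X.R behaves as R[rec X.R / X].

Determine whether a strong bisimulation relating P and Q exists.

LTS(P): 4 reachable states
  u0 = rec X. d.((a.(X + X))\{a} + (b.(X + X) + d.(X + 0))) :: =d=> u1
  u1 = (a.((rec X. d.((a.(X + X))\{a} + (b.(X + X) + d.(X + 0)))) + (rec X. d.((a.(X + X))\{a} + (b.(X + X) + d.(X + 0))))))\{a} + (b.((rec X. d.((a.(X + X))\{a} + (b.(X + X) + d.(X + 0)))) + (rec X. d.((a.(X + X))\{a} + (b.(X + X) + d.(X + 0))))) + d.((rec X. d.((a.(X + X))\{a} + (b.(X + X) + d.(X + 0)))) + 0)) :: =b=> u2, =d=> u3
  u2 = (rec X. d.((a.(X + X))\{a} + (b.(X + X) + d.(X + 0)))) + (rec X. d.((a.(X + X))\{a} + (b.(X + X) + d.(X + 0)))) :: =d=> u1
  u3 = (rec X. d.((a.(X + X))\{a} + (b.(X + X) + d.(X + 0)))) + 0 :: =d=> u1
LTS(Q): 4 reachable states
  v0 = rec X. d.((a.(X + X))\{a} + (b.(0 + (X + X)) + d.(X + 0))) :: =d=> v1
  v1 = (a.((rec X. d.((a.(X + X))\{a} + (b.(0 + (X + X)) + d.(X + 0)))) + (rec X. d.((a.(X + X))\{a} + (b.(0 + (X + X)) + d.(X + 0))))))\{a} + (b.(0 + ((rec X. d.((a.(X + X))\{a} + (b.(0 + (X + X)) + d.(X + 0)))) + (rec X. d.((a.(X + X))\{a} + (b.(0 + (X + X)) + d.(X + 0)))))) + d.((rec X. d.((a.(X + X))\{a} + (b.(0 + (X + X)) + d.(X + 0)))) + 0)) :: =b=> v2, =d=> v3
  v2 = 0 + ((rec X. d.((a.(X + X))\{a} + (b.(0 + (X + X)) + d.(X + 0)))) + (rec X. d.((a.(X + X))\{a} + (b.(0 + (X + X)) + d.(X + 0))))) :: =d=> v1
  v3 = (rec X. d.((a.(X + X))\{a} + (b.(0 + (X + X)) + d.(X + 0)))) + 0 :: =d=> v1
Bisimilarity quotient blocks:
  B0 = {u0, u2, u3, v0, v2, v3}
  B1 = {u1, v1}
u0 ∈ B0, v0 ∈ B0 → same block

P ~ Q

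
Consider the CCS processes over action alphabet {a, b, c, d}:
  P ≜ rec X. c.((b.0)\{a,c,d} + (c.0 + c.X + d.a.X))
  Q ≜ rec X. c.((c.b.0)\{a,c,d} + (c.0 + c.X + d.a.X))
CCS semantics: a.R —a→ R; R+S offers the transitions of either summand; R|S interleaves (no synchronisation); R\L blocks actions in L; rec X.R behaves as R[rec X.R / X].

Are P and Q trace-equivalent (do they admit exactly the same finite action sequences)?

NO — witness ⟨cb⟩

Reachable graph of P (5 states):
  m0 = rec X. c.((b.0)\{a,c,d} + (c.0 + c.X + d.a.X)) → --c--▸ m1
  m1 = (b.0)\{a,c,d} + (c.0 + c.(rec X. c.((b.0)\{a,c,d} + (c.0 + c.X + d.a.X))) + d.a.(rec X. c.((b.0)\{a,c,d} + (c.0 + c.X + d.a.X)))) → --b--▸ m2, --c--▸ m0, --c--▸ m3, --d--▸ m4
  m2 = 0\{a,c,d} → deadlocked
  m3 = 0 → deadlocked
  m4 = a.(rec X. c.((b.0)\{a,c,d} + (c.0 + c.X + d.a.X))) → --a--▸ m0
Reachable graph of Q (4 states):
  n0 = rec X. c.((c.b.0)\{a,c,d} + (c.0 + c.X + d.a.X)) → --c--▸ n1
  n1 = (c.b.0)\{a,c,d} + (c.0 + c.(rec X. c.((c.b.0)\{a,c,d} + (c.0 + c.X + d.a.X))) + d.a.(rec X. c.((c.b.0)\{a,c,d} + (c.0 + c.X + d.a.X)))) → --c--▸ n0, --c--▸ n2, --d--▸ n3
  n2 = 0 → deadlocked
  n3 = a.(rec X. c.((c.b.0)\{a,c,d} + (c.0 + c.X + d.a.X))) → --a--▸ n0
Run σ = ⟨cb⟩ on P: start {m0}
  step 1 (c): {m1}
  step 2 (b): {m2}
  ✓ P
Run σ = ⟨cb⟩ on Q: start {n0}
  step 1 (c): {n1}
  step 2 (b): no successor for Q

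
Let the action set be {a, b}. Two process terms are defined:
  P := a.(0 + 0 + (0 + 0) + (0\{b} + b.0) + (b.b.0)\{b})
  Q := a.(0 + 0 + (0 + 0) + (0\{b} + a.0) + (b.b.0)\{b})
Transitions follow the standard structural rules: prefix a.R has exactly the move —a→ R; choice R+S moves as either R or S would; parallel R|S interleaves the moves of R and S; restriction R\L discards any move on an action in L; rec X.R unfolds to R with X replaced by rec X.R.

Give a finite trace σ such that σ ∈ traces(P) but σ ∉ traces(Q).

P's transition system — 3 states:
  m0 = a.(0 + 0 + (0 + 0) + (0\{b} + b.0) + (b.b.0)\{b}) :: -a-> m1
  m1 = 0 + 0 + (0 + 0) + (0\{b} + b.0) + (b.b.0)\{b} :: -b-> m2
  m2 = 0 :: deadlocked
Q's transition system — 3 states:
  n0 = a.(0 + 0 + (0 + 0) + (0\{b} + a.0) + (b.b.0)\{b}) :: -a-> n1
  n1 = 0 + 0 + (0 + 0) + (0\{b} + a.0) + (b.b.0)\{b} :: -a-> n2
  n2 = 0 :: deadlocked
Trace ⟨ab⟩ through P, begin at {m0}:
  after a @ step 1: {m1}
  after b @ step 2: {m2}
  P completes σ.
Trace ⟨ab⟩ through Q, begin at {n0}:
  after a @ step 1: {n1}
  after b @ step 2: no successor for Q

ab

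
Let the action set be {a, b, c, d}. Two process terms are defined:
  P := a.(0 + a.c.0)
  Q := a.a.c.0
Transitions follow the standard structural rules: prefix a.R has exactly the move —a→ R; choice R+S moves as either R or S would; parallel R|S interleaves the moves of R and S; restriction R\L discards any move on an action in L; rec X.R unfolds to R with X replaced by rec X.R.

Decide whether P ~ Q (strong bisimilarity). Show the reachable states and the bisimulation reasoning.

bisimilar

P's transition system — 4 states:
  u0 = a.(0 + a.c.0) → —a→ u1
  u1 = 0 + a.c.0 → —a→ u2
  u2 = c.0 → —c→ u3
  u3 = 0 → deadlocked
Q's transition system — 4 states:
  v0 = a.a.c.0 → —a→ v1
  v1 = a.c.0 → —a→ v2
  v2 = c.0 → —c→ v3
  v3 = 0 → deadlocked
Bisimilarity quotient blocks:
  B0 = {u0, v0}
  B1 = {u1, v1}
  B2 = {u2, v2}
  B3 = {u3, v3}
u0 ∈ B0, v0 ∈ B0 → same block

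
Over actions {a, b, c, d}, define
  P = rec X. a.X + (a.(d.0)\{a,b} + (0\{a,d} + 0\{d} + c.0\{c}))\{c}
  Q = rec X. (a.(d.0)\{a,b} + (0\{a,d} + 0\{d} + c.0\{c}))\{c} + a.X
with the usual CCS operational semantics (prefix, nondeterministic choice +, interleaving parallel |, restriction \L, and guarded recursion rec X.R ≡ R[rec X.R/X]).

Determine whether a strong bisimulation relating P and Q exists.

P ~ Q

LTS(P): 3 reachable states
  p0 = rec X. a.X + (a.(d.0)\{a,b} + (0\{a,d} + 0\{d} + c.0\{c}))\{c} :: ··a··> p0, ··a··> p1
  p1 = (d.0)\{a,b}\{c} :: ··d··> p2
  p2 = 0\{a,b}\{c} :: ∅
LTS(Q): 3 reachable states
  q0 = rec X. (a.(d.0)\{a,b} + (0\{a,d} + 0\{d} + c.0\{c}))\{c} + a.X :: ··a··> q0, ··a··> q1
  q1 = (d.0)\{a,b}\{c} :: ··d··> q2
  q2 = 0\{a,b}\{c} :: ∅
Bisimilarity quotient blocks:
  B0 = {p0, q0}
  B1 = {p1, q1}
  B2 = {p2, q2}
p0 ∈ B0, q0 ∈ B0 → same block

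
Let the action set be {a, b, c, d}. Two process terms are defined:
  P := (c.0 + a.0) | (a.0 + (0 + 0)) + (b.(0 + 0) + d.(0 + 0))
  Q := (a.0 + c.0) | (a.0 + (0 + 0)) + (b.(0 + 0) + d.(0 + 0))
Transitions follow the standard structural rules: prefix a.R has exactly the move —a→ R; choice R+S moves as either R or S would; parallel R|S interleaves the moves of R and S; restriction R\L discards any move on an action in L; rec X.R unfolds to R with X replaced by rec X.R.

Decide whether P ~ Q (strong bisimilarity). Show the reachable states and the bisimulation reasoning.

LTS(P): 5 reachable states
  p0 = (c.0 + a.0) | (a.0 + (0 + 0)) + (b.(0 + 0) + d.(0 + 0)) | =a=> p1, =a=> p2, =b=> p3, =c=> p2, =d=> p3
  p1 = (c.0 + a.0) | 0 | =a=> p4, =c=> p4
  p2 = 0 | (a.0 + (0 + 0)) | =a=> p4
  p3 = 0 + 0 | deadlocked
  p4 = 0 | 0 | deadlocked
LTS(Q): 5 reachable states
  q0 = (a.0 + c.0) | (a.0 + (0 + 0)) + (b.(0 + 0) + d.(0 + 0)) | =a=> q1, =a=> q2, =b=> q3, =c=> q2, =d=> q3
  q1 = (a.0 + c.0) | 0 | =a=> q4, =c=> q4
  q2 = 0 | (a.0 + (0 + 0)) | =a=> q4
  q3 = 0 + 0 | deadlocked
  q4 = 0 | 0 | deadlocked
Bisimilarity quotient blocks:
  B0 = {p0, q0}
  B1 = {p2, q2}
  B2 = {p3, p4, q3, q4}
  B3 = {p1, q1}
p0 ∈ B0, q0 ∈ B0 → same block

YES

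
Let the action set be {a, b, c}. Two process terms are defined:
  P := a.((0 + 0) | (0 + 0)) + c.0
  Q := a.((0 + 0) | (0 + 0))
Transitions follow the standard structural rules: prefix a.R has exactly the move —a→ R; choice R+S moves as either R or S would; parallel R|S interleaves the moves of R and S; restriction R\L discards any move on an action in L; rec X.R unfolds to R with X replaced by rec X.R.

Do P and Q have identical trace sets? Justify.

P's transition system — 3 states:
  u0 = a.((0 + 0) | (0 + 0)) + c.0 :: ··a··> u1, ··c··> u2
  u1 = (0 + 0) | (0 + 0) :: deadlocked
  u2 = 0 :: deadlocked
Q's transition system — 2 states:
  v0 = a.((0 + 0) | (0 + 0)) :: ··a··> v1
  v1 = (0 + 0) | (0 + 0) :: deadlocked
Trace ⟨c⟩ through P, begin at {u0}:
  [1] c ⇒ {u2}
  — P admits the full trace.
Trace ⟨c⟩ through Q, begin at {v0}:
  [1] c ⇒ ∅ (Q stuck)

trace-distinct — witness ⟨c⟩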